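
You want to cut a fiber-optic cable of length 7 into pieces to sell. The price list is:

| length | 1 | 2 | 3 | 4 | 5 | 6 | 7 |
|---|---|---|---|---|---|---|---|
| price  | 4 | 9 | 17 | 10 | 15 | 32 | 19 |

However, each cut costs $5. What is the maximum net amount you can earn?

Build r[k] bottom-up: r[k] = max over allowed piece i of (p[i] + r[k−i]) − 5 per cut.
r[1] = 4
r[2] = 9
r[3] = 17
r[4] = 16  (first piece 1, then r[3]=17)
r[5] = 21  (first piece 2, then r[3]=17)
r[6] = 32
r[7] = 31  (first piece 1, then r[6]=32)
One optimal plan: pieces 6 + 1 (1 cut) → $36 − $5 = $31.

31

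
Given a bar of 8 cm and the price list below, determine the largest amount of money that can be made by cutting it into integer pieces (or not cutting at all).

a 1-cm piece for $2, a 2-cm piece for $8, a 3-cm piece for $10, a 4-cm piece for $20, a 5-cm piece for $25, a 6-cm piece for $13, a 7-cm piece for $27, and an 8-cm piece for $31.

40

Let r[k] be the best obtainable value from length k. For each k, try every first piece i and keep the best of price[i] + r[k−i].
r[1] = 2
r[2] = 8
r[3] = 10  (first piece 1, then r[2]=8)
r[4] = 20
r[5] = 25
r[6] = 28  (first piece 2, then r[4]=20)
r[7] = 33  (first piece 2, then r[5]=25)
r[8] = 40  (first piece 4, then r[4]=20)
One optimal cutting: 4 + 4 → $20 + $20 = $40.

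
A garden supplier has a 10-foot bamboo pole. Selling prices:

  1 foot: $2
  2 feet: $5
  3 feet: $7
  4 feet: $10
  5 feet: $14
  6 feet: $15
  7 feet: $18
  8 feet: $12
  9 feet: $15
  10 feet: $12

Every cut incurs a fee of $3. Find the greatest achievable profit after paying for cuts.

Consider every possible first cut. net[k] is the best of p[i]+net[k−i] over all sellable i≤k, charging 3 whenever i<k.
net[1] = 2
net[2] = 5
net[3] = 7
net[4] = 10
net[5] = 14
net[6] = 15
net[7] = 18
net[8] = 18  (first piece 3, then net[5]=14)
net[9] = 21  (first piece 4, then net[5]=14)
net[10] = 25  (first piece 5, then net[5]=14)
One optimal plan: pieces 5 + 5 (1 cut) → $28 − $3 = $25.

25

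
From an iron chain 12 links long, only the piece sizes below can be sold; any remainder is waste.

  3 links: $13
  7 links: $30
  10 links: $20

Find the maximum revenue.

52

Let best[k] be the best obtainable value from length k. For each k, try every first piece i and keep the best of price[i] + best[k−i].
best[1] = 0
best[2] = 0
best[3] = 13
best[4] = 13
best[5] = 13
best[6] = 26  (first piece 3, then best[3]=13)
best[7] = 30
best[8] = 30
best[9] = 39  (first piece 3, then best[6]=26)
best[10] = 43  (first piece 3, then best[7]=30)
best[11] = 43
best[12] = 52  (first piece 3, then best[9]=39)
One optimal cutting: 3 + 3 + 3 + 3 → $52.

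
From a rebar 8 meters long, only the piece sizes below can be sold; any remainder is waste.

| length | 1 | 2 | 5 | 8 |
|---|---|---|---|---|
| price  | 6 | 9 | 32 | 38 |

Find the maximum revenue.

Consider every possible first cut. f[k] is the best of p[i]+f[k−i] over all sellable i≤k.
f[1] = 6
f[2] = max(6+6, 9+0) = 12
f[3] = max(6+12, 9+6) = 18
f[4] = max(6+18, 9+12) = 24
f[5] = max(6+24, 9+18, 32+0) = 32
f[6] = max(6+32, 9+24, 32+6) = 38
f[7] = max(6+38, 9+32, 32+12) = 44
f[8] = max(6+44, 9+38, 32+18, 38+0) = 50
One optimal cutting: 5 + 1 + 1 + 1 → ₹50.

50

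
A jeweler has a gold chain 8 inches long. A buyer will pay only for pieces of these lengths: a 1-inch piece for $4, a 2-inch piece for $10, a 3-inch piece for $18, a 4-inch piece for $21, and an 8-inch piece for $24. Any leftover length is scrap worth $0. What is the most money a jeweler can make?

Build r[k] bottom-up: r[k] = max over allowed piece i of (p[i] + r[k−i]).
r[1] = 4
r[2] = max(4+4, 10+0) = 10
r[3] = max(4+10, 10+4, 18+0) = 18
r[4] = max(4+18, 10+10, 18+4, 21+0) = 22
r[5] = max(4+22, 10+18, 18+10, 21+4) = 28
r[6] = max(4+28, 10+22, 18+18, 21+10) = 36
r[7] = max(4+36, 10+28, 18+22, 21+18) = 40
r[8] = max(4+40, 10+36, 18+28, 21+22, 24+0) = 46
One optimal cutting: 3 + 3 + 2 → $46.

46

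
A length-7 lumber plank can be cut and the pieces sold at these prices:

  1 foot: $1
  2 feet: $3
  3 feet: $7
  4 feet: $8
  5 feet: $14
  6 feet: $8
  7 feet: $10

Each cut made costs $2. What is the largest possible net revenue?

Let net[k] be the best obtainable value from length k. For each k, try every first piece i and keep the best of price[i] + net[k−i] minus the 2 cut fee when i<k.
net[1] = 1
net[2] = max(1+1-2, 3+0) = 3
net[3] = max(1+3-2, 3+1-2, 7+0) = 7
net[4] = max(1+7-2, 3+3-2, 7+1-2, 8+0) = 8
net[5] = max(1+8-2, 3+7-2, 7+3-2, 8+1-2, 14+0) = 14
net[6] = max(1+14-2, 3+8-2, 7+7-2, 8+3-2, 14+1-2, 8+0) = 13
net[7] = max(1+13-2, 3+14-2, 7+8-2, …, 8+1-2, 10+0) = 15
One optimal plan: pieces 5 + 2 (1 cut) → $17 − $2 = $15.

15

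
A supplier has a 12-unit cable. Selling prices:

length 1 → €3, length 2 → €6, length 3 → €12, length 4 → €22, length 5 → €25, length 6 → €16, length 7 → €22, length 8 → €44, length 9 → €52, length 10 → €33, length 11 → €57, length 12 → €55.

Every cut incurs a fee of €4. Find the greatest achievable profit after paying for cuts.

Let v[k] be the best obtainable value from length k. For each k, try every first piece i and keep the best of price[i] + v[k−i] minus the 4 cut fee when i<k.
v[1] = 3
v[2] = 6
v[3] = 12
v[4] = 22
v[5] = 25
v[6] = 24  (first piece 1, then v[5]=25)
v[7] = 30  (first piece 3, then v[4]=22)
v[8] = 44
v[9] = 52
v[10] = 51  (first piece 1, then v[9]=52)
v[11] = 57
v[12] = 62  (first piece 4, then v[8]=44)
One optimal plan: pieces 8 + 4 (1 cut) → €66 − €4 = €62.

62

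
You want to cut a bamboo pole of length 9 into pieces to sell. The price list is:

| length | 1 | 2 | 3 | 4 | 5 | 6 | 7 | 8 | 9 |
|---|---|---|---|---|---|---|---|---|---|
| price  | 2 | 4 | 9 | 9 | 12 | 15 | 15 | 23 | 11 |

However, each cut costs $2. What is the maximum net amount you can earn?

23

Let net[k] be the best obtainable value from length k. For each k, try every first piece i and keep the best of price[i] + net[k−i] minus the 2 cut fee when i<k.
net[1] = 2
net[2] = 4
net[3] = 9
net[4] = 9  (first piece 1, then net[3]=9)
net[5] = 12
net[6] = 16  (first piece 3, then net[3]=9)
net[7] = 16  (first piece 1, then net[6]=16)
net[8] = 23
net[9] = 23  (first piece 1, then net[8]=23)
One optimal plan: pieces 8 + 1 (1 cut) → $25 − $2 = $23.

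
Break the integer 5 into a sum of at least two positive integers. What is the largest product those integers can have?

6

Define g[k] = max over 1≤i<k of i · max(k−i, g[k−i]); the inner max lets the remainder stay uncut if that's better.
g[2] = 1·max(1,0) = 1·1 = 1
g[3] = 1·max(2,1) = 1·2 = 2
g[4] = 2·max(2,1) = 2·2 = 4
g[5] = 2·max(3,2) = 2·3 = 6
One optimal split: 3 + 2; product 3·2 = 6.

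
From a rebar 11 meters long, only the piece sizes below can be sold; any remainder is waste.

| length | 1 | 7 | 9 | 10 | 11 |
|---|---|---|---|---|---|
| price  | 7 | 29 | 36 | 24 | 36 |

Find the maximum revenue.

77

Build r[k] bottom-up: r[k] = max over allowed piece i of (p[i] + r[k−i]).
r[1] = 7
r[2] = 14  (first piece 1, then r[1]=7)
r[3] = 21  (first piece 1, then r[2]=14)
r[4] = 28  (first piece 1, then r[3]=21)
r[5] = 35  (first piece 1, then r[4]=28)
r[6] = 42  (first piece 1, then r[5]=35)
r[7] = max(7+42, 29+0) = 49
r[8] = max(7+49, 29+7) = 56
r[9] = max(7+56, 29+14, 36+0) = 63
r[10] = max(7+63, 29+21, 36+7, 24+0) = 70
r[11] = max(7+70, 29+28, 36+14, 24+7, 36+0) = 77
One optimal cutting: 1 + 1 + 1 + 1 + 1 + 1 + 1 + 1 + 1 + 1 + 1 → ₹77.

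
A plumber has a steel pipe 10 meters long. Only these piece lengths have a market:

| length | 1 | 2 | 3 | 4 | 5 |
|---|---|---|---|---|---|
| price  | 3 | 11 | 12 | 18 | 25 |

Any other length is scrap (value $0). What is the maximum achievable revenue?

Build r[k] bottom-up: r[k] = max over allowed piece i of (p[i] + r[k−i]).
r[1] = 3
r[2] = max(3+3, 11+0) = 11
r[3] = max(3+11, 11+3, 12+0) = 14
r[4] = max(3+14, 11+11, 12+3, 18+0) = 22
r[5] = max(3+22, 11+14, 12+11, 18+3, 25+0) = 25
r[6] = max(3+25, 11+22, 12+14, 18+11, 25+3) = 33
r[7] = max(3+33, 11+25, 12+22, 18+14, 25+11) = 36
r[8] = max(3+36, 11+33, 12+25, 18+22, 25+14) = 44
r[9] = max(3+44, 11+36, 12+33, 18+25, 25+22) = 47
r[10] = max(3+47, 11+44, 12+36, 18+33, 25+25) = 55
One optimal cutting: 2 + 2 + 2 + 2 + 2 → $55.

55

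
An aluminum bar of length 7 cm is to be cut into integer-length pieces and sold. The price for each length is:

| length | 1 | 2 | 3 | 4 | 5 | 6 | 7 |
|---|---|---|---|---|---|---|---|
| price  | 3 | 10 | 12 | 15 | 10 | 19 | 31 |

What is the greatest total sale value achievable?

33

Let v[k] be the best obtainable value from length k. For each k, try every first piece i and keep the best of price[i] + v[k−i].
v[1] = 3
v[2] = max(3+3, 10+0) = 10
v[3] = max(3+10, 10+3, 12+0) = 13
v[4] = max(3+13, 10+10, 12+3, 15+0) = 20
v[5] = max(3+20, 10+13, 12+10, 15+3, 10+0) = 23
v[6] = max(3+23, 10+20, 12+13, 15+10, 10+3, 19+0) = 30
v[7] = max(3+30, 10+23, 12+20, …, 19+3, 31+0) = 33
One optimal cutting: 2 + 2 + 2 + 1 → $10 + $10 + $10 + $3 = $33.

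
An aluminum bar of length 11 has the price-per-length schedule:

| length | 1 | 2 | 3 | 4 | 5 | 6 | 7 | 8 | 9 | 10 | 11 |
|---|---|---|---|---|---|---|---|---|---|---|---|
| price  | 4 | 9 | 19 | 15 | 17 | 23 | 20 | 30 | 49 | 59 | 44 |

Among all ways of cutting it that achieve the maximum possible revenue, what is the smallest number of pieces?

4

Let r[k] be the best obtainable value from length k. For each k, try every first piece i and keep the best of price[i] + r[k−i].
r[1] = 4
r[2] = max(4+4, 9+0) = 9
r[3] = max(4+9, 9+4, 19+0) = 19
r[4] = max(4+19, 9+9, 19+4, 15+0) = 23
r[5] = max(4+23, 9+19, 19+9, 15+4, 17+0) = 28
r[6] = max(4+28, 9+23, 19+19, 15+9, 17+4, 23+0) = 38
r[7] = max(4+38, 9+28, 19+23, …, 23+4, 20+0) = 42
r[8] = max(4+42, 9+38, 19+28, …, 20+4, 30+0) = 47
r[9] = max(4+47, 9+42, 19+38, …, 30+4, 49+0) = 57
r[10] = max(4+57, 9+47, 19+42, …, 49+4, 59+0) = 61
r[11] = max(4+61, 9+57, 19+47, …, 59+4, 44+0) = 66
Maximum revenue is $66.
Now minimize piece count subject to staying optimal: for each k, pieces[k] = 1 + min over i with p[i]+r[k−i]=r[k] of pieces[k−i].
pieces[8] = 3
pieces[9] = 3
pieces[10] = 4
pieces[11] = 4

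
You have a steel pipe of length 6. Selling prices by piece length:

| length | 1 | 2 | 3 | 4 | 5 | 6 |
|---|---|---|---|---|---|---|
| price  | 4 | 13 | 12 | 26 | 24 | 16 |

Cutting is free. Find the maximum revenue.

Consider every possible first cut. best[k] is the best of p[i]+best[k−i] over all sellable i≤k.
best[1] = 4
best[2] = max(4+4, 13+0) = 13
best[3] = max(4+13, 13+4, 12+0) = 17
best[4] = max(4+17, 13+13, 12+4, 26+0) = 26
best[5] = max(4+26, 13+17, 12+13, 26+4, 24+0) = 30
best[6] = max(4+30, 13+26, 12+17, 26+13, 24+4, 16+0) = 39
One optimal cutting: 2 + 2 + 2 → $13 + $13 + $13 = $39.

39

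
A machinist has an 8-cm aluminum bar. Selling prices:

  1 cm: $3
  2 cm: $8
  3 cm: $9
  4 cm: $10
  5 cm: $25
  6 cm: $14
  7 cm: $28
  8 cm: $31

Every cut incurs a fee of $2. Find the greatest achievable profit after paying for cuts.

Let v[k] be the best obtainable value from length k. For each k, try every first piece i and keep the best of price[i] + v[k−i] minus the 2 cut fee when i<k.
v[1] = 3
v[2] = max(3+3-2, 8+0) = 8
v[3] = max(3+8-2, 8+3-2, 9+0) = 9
v[4] = max(3+9-2, 8+8-2, 9+3-2, 10+0) = 14
v[5] = max(3+14-2, 8+9-2, 9+8-2, 10+3-2, 25+0) = 25
v[6] = max(3+25-2, 8+14-2, 9+9-2, 10+8-2, 25+3-2, 14+0) = 26
v[7] = max(3+26-2, 8+25-2, 9+14-2, …, 14+3-2, 28+0) = 31
v[8] = max(3+31-2, 8+26-2, 9+25-2, …, 28+3-2, 31+0) = 32
One optimal plan: pieces 5 + 2 + 1 (2 cuts) → $36 − $4 = $32.

32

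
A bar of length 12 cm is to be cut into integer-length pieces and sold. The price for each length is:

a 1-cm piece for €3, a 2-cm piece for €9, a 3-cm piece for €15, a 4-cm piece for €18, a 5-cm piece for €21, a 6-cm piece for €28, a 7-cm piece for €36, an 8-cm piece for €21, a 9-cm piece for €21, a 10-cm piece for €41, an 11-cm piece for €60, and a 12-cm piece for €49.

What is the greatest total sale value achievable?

Consider every possible first cut. best[k] is the best of p[i]+best[k−i] over all sellable i≤k.
best[1] = 3
best[2] = 9
best[3] = 15
best[4] = 18  (first piece 1, then best[3]=15)
best[5] = 24  (first piece 2, then best[3]=15)
best[6] = 30  (first piece 3, then best[3]=15)
best[7] = 36
best[8] = 39  (first piece 1, then best[7]=36)
best[9] = 45  (first piece 2, then best[7]=36)
best[10] = 51  (first piece 3, then best[7]=36)
best[11] = 60
best[12] = 63  (first piece 1, then best[11]=60)
One optimal cutting: 11 + 1 → €60 + €3 = €63.

63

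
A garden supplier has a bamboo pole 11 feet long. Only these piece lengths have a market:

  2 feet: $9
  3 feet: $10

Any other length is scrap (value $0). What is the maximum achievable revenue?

Consider every possible first cut. f[k] is the best of p[i]+f[k−i] over all sellable i≤k.
f[1] = 0
f[2] = 9
f[3] = 10
f[4] = 18  (first piece 2, then f[2]=9)
f[5] = 19  (first piece 2, then f[3]=10)
f[6] = 27  (first piece 2, then f[4]=18)
f[7] = 28  (first piece 2, then f[5]=19)
f[8] = 36  (first piece 2, then f[6]=27)
f[9] = 37  (first piece 2, then f[7]=28)
f[10] = 45  (first piece 2, then f[8]=36)
f[11] = 46  (first piece 2, then f[9]=37)
One optimal cutting: 3 + 2 + 2 + 2 + 2 → $46.

46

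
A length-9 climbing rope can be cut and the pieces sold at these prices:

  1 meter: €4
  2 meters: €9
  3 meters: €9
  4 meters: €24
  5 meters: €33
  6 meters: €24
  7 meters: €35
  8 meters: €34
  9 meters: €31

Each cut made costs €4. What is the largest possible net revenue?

Consider every possible first cut. v[k] is the best of p[i]+v[k−i] over all sellable i≤k, charging 4 whenever i<k.
v[1] = 4
v[2] = max(4+4-4, 9+0) = 9
v[3] = max(4+9-4, 9+4-4, 9+0) = 9
v[4] = max(4+9-4, 9+9-4, 9+4-4, 24+0) = 24
v[5] = max(4+24-4, 9+9-4, 9+9-4, 24+4-4, 33+0) = 33
v[6] = max(4+33-4, 9+24-4, 9+9-4, 24+9-4, 33+4-4, 24+0) = 33
v[7] = max(4+33-4, 9+33-4, 9+24-4, …, 24+4-4, 35+0) = 38
v[8] = max(4+38-4, 9+33-4, 9+33-4, …, 35+4-4, 34+0) = 44
v[9] = max(4+44-4, 9+38-4, 9+33-4, …, 34+4-4, 31+0) = 53
One optimal plan: pieces 5 + 4 (1 cut) → €57 − €4 = €53.

53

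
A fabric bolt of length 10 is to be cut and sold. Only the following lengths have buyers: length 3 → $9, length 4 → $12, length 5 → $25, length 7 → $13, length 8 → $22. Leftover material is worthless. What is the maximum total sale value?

50

Consider every possible first cut. r[k] is the best of p[i]+r[k−i] over all sellable i≤k.
r[1] = 0
r[2] = 0
r[3] = 9
r[4] = 12
r[5] = 25
r[6] = 25
r[7] = 25
r[8] = 34  (first piece 3, then r[5]=25)
r[9] = 37  (first piece 4, then r[5]=25)
r[10] = 50  (first piece 5, then r[5]=25)
One optimal cutting: 5 + 5 → $50.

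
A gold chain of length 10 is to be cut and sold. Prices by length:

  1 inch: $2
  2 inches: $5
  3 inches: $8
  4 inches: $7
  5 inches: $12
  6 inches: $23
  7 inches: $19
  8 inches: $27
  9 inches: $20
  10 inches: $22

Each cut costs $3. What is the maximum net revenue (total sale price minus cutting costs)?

Consider every possible first cut. v[k] is the best of p[i]+v[k−i] over all sellable i≤k, charging 3 whenever i<k.
v[1] = 2
v[2] = max(2+2-3, 5+0) = 5
v[3] = max(2+5-3, 5+2-3, 8+0) = 8
v[4] = max(2+8-3, 5+5-3, 8+2-3, 7+0) = 7
v[5] = max(2+7-3, 5+8-3, 8+5-3, 7+2-3, 12+0) = 12
v[6] = max(2+12-3, 5+7-3, 8+8-3, 7+5-3, 12+2-3, 23+0) = 23
v[7] = max(2+23-3, 5+12-3, 8+7-3, …, 23+2-3, 19+0) = 22
v[8] = max(2+22-3, 5+23-3, 8+12-3, …, 19+2-3, 27+0) = 27
v[9] = max(2+27-3, 5+22-3, 8+23-3, …, 27+2-3, 20+0) = 28
v[10] = max(2+28-3, 5+27-3, 8+22-3, …, 20+2-3, 22+0) = 29
One optimal plan: pieces 8 + 2 (1 cut) → $32 − $3 = $29.

29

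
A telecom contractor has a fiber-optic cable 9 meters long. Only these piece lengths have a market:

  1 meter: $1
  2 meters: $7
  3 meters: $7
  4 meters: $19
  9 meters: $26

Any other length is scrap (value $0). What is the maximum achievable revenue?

39

Consider every possible first cut. f[k] is the best of p[i]+f[k−i] over all sellable i≤k.
f[1] = 1
f[2] = 7
f[3] = 8  (first piece 1, then f[2]=7)
f[4] = 19
f[5] = 20  (first piece 1, then f[4]=19)
f[6] = 26  (first piece 2, then f[4]=19)
f[7] = 27  (first piece 1, then f[6]=26)
f[8] = 38  (first piece 4, then f[4]=19)
f[9] = 39  (first piece 1, then f[8]=38)
One optimal cutting: 4 + 4 + 1 → $39.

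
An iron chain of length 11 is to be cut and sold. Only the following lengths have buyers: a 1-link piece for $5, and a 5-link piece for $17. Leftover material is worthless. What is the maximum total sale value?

Consider every possible first cut. best[k] is the best of p[i]+best[k−i] over all sellable i≤k.
best[1] = 5
best[2] = 10  (first piece 1, then best[1]=5)
best[3] = 15  (first piece 1, then best[2]=10)
best[4] = 20  (first piece 1, then best[3]=15)
best[5] = 25  (first piece 1, then best[4]=20)
best[6] = 30  (first piece 1, then best[5]=25)
best[7] = 35  (first piece 1, then best[6]=30)
best[8] = 40  (first piece 1, then best[7]=35)
best[9] = 45  (first piece 1, then best[8]=40)
best[10] = 50  (first piece 1, then best[9]=45)
best[11] = 55  (first piece 1, then best[10]=50)
One optimal cutting: 1 + 1 + 1 + 1 + 1 + 1 + 1 + 1 + 1 + 1 + 1 → $55.

55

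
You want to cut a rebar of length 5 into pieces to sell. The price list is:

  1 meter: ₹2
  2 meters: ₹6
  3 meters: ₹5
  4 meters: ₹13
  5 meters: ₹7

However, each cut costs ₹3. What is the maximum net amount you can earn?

Build r[k] bottom-up: r[k] = max over allowed piece i of (p[i] + r[k−i]) − 3 per cut.
r[1] = 2
r[2] = max(2+2-3, 6+0) = 6
r[3] = max(2+6-3, 6+2-3, 5+0) = 5
r[4] = max(2+5-3, 6+6-3, 5+2-3, 13+0) = 13
r[5] = max(2+13-3, 6+5-3, 5+6-3, 13+2-3, 7+0) = 12
One optimal plan: pieces 4 + 1 (1 cut) → ₹15 − ₹3 = ₹12.

12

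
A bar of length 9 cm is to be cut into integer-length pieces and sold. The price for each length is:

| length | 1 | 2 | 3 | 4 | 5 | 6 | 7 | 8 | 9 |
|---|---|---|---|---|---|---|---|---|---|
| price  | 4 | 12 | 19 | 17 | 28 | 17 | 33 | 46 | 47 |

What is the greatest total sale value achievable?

Let r[k] be the best obtainable value from length k. For each k, try every first piece i and keep the best of price[i] + r[k−i].
r[1] = 4
r[2] = max(4+4, 12+0) = 12
r[3] = max(4+12, 12+4, 19+0) = 19
r[4] = max(4+19, 12+12, 19+4, 17+0) = 24
r[5] = max(4+24, 12+19, 19+12, 17+4, 28+0) = 31
r[6] = max(4+31, 12+24, 19+19, 17+12, 28+4, 17+0) = 38
r[7] = max(4+38, 12+31, 19+24, …, 17+4, 33+0) = 43
r[8] = max(4+43, 12+38, 19+31, …, 33+4, 46+0) = 50
r[9] = max(4+50, 12+43, 19+38, …, 46+4, 47+0) = 57
One optimal cutting: 3 + 3 + 3 → $19 + $19 + $19 = $57.

57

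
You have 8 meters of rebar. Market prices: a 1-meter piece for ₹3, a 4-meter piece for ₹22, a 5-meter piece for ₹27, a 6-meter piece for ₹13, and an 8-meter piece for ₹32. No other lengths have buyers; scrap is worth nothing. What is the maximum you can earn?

Let f[k] be the best obtainable value from length k. For each k, try every first piece i and keep the best of price[i] + f[k−i].
f[1] = 3
f[2] = 6  (first piece 1, then f[1]=3)
f[3] = 9  (first piece 1, then f[2]=6)
f[4] = max(3+9, 22+0) = 22
f[5] = max(3+22, 22+3, 27+0) = 27
f[6] = max(3+27, 22+6, 27+3, 13+0) = 30
f[7] = max(3+30, 22+9, 27+6, 13+3) = 33
f[8] = max(3+33, 22+22, 27+9, 13+6, 32+0) = 44
One optimal cutting: 4 + 4 → ₹44.

44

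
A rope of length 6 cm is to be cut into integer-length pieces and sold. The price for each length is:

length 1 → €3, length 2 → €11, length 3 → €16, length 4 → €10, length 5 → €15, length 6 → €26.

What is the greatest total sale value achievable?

33

Let r[k] be the best obtainable value from length k. For each k, try every first piece i and keep the best of price[i] + r[k−i].
r[1] = 3
r[2] = max(3+3, 11+0) = 11
r[3] = max(3+11, 11+3, 16+0) = 16
r[4] = max(3+16, 11+11, 16+3, 10+0) = 22
r[5] = max(3+22, 11+16, 16+11, 10+3, 15+0) = 27
r[6] = max(3+27, 11+22, 16+16, 10+11, 15+3, 26+0) = 33
One optimal cutting: 2 + 2 + 2 → €11 + €11 + €11 = €33.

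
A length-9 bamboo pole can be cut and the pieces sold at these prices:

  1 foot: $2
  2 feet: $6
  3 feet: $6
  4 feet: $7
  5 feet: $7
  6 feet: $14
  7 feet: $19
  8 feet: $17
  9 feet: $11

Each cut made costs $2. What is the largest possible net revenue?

Let v[k] be the best obtainable value from length k. For each k, try every first piece i and keep the best of price[i] + v[k−i] minus the 2 cut fee when i<k.
v[1] = 2
v[2] = max(2+2-2, 6+0) = 6
v[3] = max(2+6-2, 6+2-2, 6+0) = 6
v[4] = max(2+6-2, 6+6-2, 6+2-2, 7+0) = 10
v[5] = max(2+10-2, 6+6-2, 6+6-2, 7+2-2, 7+0) = 10
v[6] = max(2+10-2, 6+10-2, 6+6-2, 7+6-2, 7+2-2, 14+0) = 14
v[7] = max(2+14-2, 6+10-2, 6+10-2, …, 14+2-2, 19+0) = 19
v[8] = max(2+19-2, 6+14-2, 6+10-2, …, 19+2-2, 17+0) = 19
v[9] = max(2+19-2, 6+19-2, 6+14-2, …, 17+2-2, 11+0) = 23
One optimal plan: pieces 7 + 2 (1 cut) → $25 − $2 = $23.

23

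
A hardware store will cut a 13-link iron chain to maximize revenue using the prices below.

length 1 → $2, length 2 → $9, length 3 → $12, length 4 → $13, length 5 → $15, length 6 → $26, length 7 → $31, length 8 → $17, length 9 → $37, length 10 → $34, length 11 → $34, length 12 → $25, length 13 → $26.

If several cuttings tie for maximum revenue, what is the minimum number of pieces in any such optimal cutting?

Build r[k] bottom-up: r[k] = max over allowed piece i of (p[i] + r[k−i]).
r[1] = 2
r[2] = max(2+2, 9+0) = 9
r[3] = max(2+9, 9+2, 12+0) = 12
r[4] = max(2+12, 9+9, 12+2, 13+0) = 18
r[5] = max(2+18, 9+12, 12+9, 13+2, 15+0) = 21
r[6] = max(2+21, 9+18, 12+12, 13+9, 15+2, 26+0) = 27
r[7] = max(2+27, 9+21, 12+18, …, 26+2, 31+0) = 31
r[8] = max(2+31, 9+27, 12+21, …, 31+2, 17+0) = 36
r[9] = max(2+36, 9+31, 12+27, …, 17+2, 37+0) = 40
r[10] = max(2+40, 9+36, 12+31, …, 37+2, 34+0) = 45
r[11] = max(2+45, 9+40, 12+36, …, 34+2, 34+0) = 49
r[12] = max(2+49, 9+45, 12+40, …, 34+2, 25+0) = 54
r[13] = max(2+54, 9+49, 12+45, …, 25+2, 26+0) = 58
Maximum revenue is $58.
Now minimize piece count subject to staying optimal: for each k, pieces[k] = 1 + min over i with p[i]+r[k−i]=r[k] of pieces[k−i].
pieces[10] = 5
pieces[11] = 3
pieces[12] = 6
pieces[13] = 4

4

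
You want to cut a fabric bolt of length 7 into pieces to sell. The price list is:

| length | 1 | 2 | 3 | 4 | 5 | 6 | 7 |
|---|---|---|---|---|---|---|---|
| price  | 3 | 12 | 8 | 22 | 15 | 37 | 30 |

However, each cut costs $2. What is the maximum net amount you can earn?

38

Build net[k] bottom-up: net[k] = max over allowed piece i of (p[i] + net[k−i]) − 2 per cut.
net[1] = 3
net[2] = max(3+3-2, 12+0) = 12
net[3] = max(3+12-2, 12+3-2, 8+0) = 13
net[4] = max(3+13-2, 12+12-2, 8+3-2, 22+0) = 22
net[5] = max(3+22-2, 12+13-2, 8+12-2, 22+3-2, 15+0) = 23
net[6] = max(3+23-2, 12+22-2, 8+13-2, 22+12-2, 15+3-2, 37+0) = 37
net[7] = max(3+37-2, 12+23-2, 8+22-2, …, 37+3-2, 30+0) = 38
One optimal plan: pieces 6 + 1 (1 cut) → $40 − $2 = $38.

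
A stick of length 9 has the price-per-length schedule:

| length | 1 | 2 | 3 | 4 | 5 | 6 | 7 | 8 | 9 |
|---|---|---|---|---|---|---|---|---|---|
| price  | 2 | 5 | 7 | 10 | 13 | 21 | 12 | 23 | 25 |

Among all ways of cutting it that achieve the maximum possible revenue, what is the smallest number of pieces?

2

Consider every possible first cut. r[k] is the best of p[i]+r[k−i] over all sellable i≤k.
r[1] = 2
r[2] = 5
r[3] = 7  (first piece 1, then r[2]=5)
r[4] = 10  (first piece 2, then r[2]=5)
r[5] = 13
r[6] = 21
r[7] = 23  (first piece 1, then r[6]=21)
r[8] = 26  (first piece 2, then r[6]=21)
r[9] = 28  (first piece 1, then r[8]=26)
Maximum revenue is $28.
Now minimize piece count subject to staying optimal: for each k, pieces[k] = 1 + min over i with p[i]+r[k−i]=r[k] of pieces[k−i].
pieces[6] = 1
pieces[7] = 2
pieces[8] = 2
pieces[9] = 2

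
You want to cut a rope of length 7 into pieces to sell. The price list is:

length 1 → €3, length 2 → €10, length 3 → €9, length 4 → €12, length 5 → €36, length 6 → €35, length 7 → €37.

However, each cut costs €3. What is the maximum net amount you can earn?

43

Let v[k] be the best obtainable value from length k. For each k, try every first piece i and keep the best of price[i] + v[k−i] minus the 3 cut fee when i<k.
v[1] = 3
v[2] = max(3+3-3, 10+0) = 10
v[3] = max(3+10-3, 10+3-3, 9+0) = 10
v[4] = max(3+10-3, 10+10-3, 9+3-3, 12+0) = 17
v[5] = max(3+17-3, 10+10-3, 9+10-3, 12+3-3, 36+0) = 36
v[6] = max(3+36-3, 10+17-3, 9+10-3, 12+10-3, 36+3-3, 35+0) = 36
v[7] = max(3+36-3, 10+36-3, 9+17-3, …, 35+3-3, 37+0) = 43
One optimal plan: pieces 5 + 2 (1 cut) → €46 − €3 = €43.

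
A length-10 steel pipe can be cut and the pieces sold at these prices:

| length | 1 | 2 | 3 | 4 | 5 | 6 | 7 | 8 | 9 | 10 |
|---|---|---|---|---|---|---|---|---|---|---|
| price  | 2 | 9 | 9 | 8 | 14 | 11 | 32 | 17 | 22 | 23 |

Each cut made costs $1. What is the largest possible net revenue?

Build r[k] bottom-up: r[k] = max over allowed piece i of (p[i] + r[k−i]) − 1 per cut.
r[1] = 2
r[2] = max(2+2-1, 9+0) = 9
r[3] = max(2+9-1, 9+2-1, 9+0) = 10
r[4] = max(2+10-1, 9+9-1, 9+2-1, 8+0) = 17
r[5] = max(2+17-1, 9+10-1, 9+9-1, 8+2-1, 14+0) = 18
r[6] = max(2+18-1, 9+17-1, 9+10-1, 8+9-1, 14+2-1, 11+0) = 25
r[7] = max(2+25-1, 9+18-1, 9+17-1, …, 11+2-1, 32+0) = 32
r[8] = max(2+32-1, 9+25-1, 9+18-1, …, 32+2-1, 17+0) = 33
r[9] = max(2+33-1, 9+32-1, 9+25-1, …, 17+2-1, 22+0) = 40
r[10] = max(2+40-1, 9+33-1, 9+32-1, …, 22+2-1, 23+0) = 41
One optimal plan: pieces 7 + 2 + 1 (2 cuts) → $43 − $2 = $41.

41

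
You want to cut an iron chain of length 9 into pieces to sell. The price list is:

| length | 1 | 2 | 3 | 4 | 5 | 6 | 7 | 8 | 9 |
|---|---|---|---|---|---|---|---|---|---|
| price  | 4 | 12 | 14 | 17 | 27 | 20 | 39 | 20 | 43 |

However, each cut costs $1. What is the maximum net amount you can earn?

Build net[k] bottom-up: net[k] = max over allowed piece i of (p[i] + net[k−i]) − 1 per cut.
net[1] = 4
net[2] = max(4+4-1, 12+0) = 12
net[3] = max(4+12-1, 12+4-1, 14+0) = 15
net[4] = max(4+15-1, 12+12-1, 14+4-1, 17+0) = 23
net[5] = max(4+23-1, 12+15-1, 14+12-1, 17+4-1, 27+0) = 27
net[6] = max(4+27-1, 12+23-1, 14+15-1, 17+12-1, 27+4-1, 20+0) = 34
net[7] = max(4+34-1, 12+27-1, 14+23-1, …, 20+4-1, 39+0) = 39
net[8] = max(4+39-1, 12+34-1, 14+27-1, …, 39+4-1, 20+0) = 45
net[9] = max(4+45-1, 12+39-1, 14+34-1, …, 20+4-1, 43+0) = 50
One optimal plan: pieces 7 + 2 (1 cut) → $51 − $1 = $50.

50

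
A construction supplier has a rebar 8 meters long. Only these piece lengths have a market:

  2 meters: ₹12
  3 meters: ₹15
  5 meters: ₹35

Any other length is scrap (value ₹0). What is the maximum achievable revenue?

Let f[k] be the best obtainable value from length k. For each k, try every first piece i and keep the best of price[i] + f[k−i].
f[1] = 0
f[2] = 12
f[3] = 15
f[4] = 24  (first piece 2, then f[2]=12)
f[5] = 35
f[6] = 36  (first piece 2, then f[4]=24)
f[7] = 47  (first piece 2, then f[5]=35)
f[8] = 50  (first piece 3, then f[5]=35)
One optimal cutting: 5 + 3 → ₹50.

50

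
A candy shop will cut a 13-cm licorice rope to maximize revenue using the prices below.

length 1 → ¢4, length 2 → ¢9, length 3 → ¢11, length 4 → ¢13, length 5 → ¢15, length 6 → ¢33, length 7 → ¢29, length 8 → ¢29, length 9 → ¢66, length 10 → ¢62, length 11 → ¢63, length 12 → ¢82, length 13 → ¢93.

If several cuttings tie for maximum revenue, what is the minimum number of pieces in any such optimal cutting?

1

Let r[k] be the best obtainable value from length k. For each k, try every first piece i and keep the best of price[i] + r[k−i].
r[1] = 4
r[2] = 9
r[3] = 13  (first piece 1, then r[2]=9)
r[4] = 18  (first piece 2, then r[2]=9)
r[5] = 22  (first piece 1, then r[4]=18)
r[6] = 33
r[7] = 37  (first piece 1, then r[6]=33)
r[8] = 42  (first piece 2, then r[6]=33)
r[9] = 66
r[10] = 70  (first piece 1, then r[9]=66)
r[11] = 75  (first piece 2, then r[9]=66)
r[12] = 82
r[13] = 93
Maximum revenue is ¢93.
Now minimize piece count subject to staying optimal: for each k, pieces[k] = 1 + min over i with p[i]+r[k−i]=r[k] of pieces[k−i].
pieces[10] = 2
pieces[11] = 2
pieces[12] = 1
pieces[13] = 1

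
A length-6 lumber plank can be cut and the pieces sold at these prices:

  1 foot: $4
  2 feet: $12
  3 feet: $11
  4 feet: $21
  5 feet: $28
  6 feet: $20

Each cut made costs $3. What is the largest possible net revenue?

Build v[k] bottom-up: v[k] = max over allowed piece i of (p[i] + v[k−i]) − 3 per cut.
v[1] = 4
v[2] = max(4+4-3, 12+0) = 12
v[3] = max(4+12-3, 12+4-3, 11+0) = 13
v[4] = max(4+13-3, 12+12-3, 11+4-3, 21+0) = 21
v[5] = max(4+21-3, 12+13-3, 11+12-3, 21+4-3, 28+0) = 28
v[6] = max(4+28-3, 12+21-3, 11+13-3, 21+12-3, 28+4-3, 20+0) = 30
One optimal plan: pieces 2 + 2 + 2 (2 cuts) → $36 − $6 = $30.

30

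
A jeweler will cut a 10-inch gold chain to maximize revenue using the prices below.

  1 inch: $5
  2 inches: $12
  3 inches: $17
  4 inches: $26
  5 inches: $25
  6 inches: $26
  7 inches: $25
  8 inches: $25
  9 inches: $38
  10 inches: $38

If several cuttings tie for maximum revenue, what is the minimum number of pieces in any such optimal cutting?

Build r[k] bottom-up: r[k] = max over allowed piece i of (p[i] + r[k−i]).
r[1] = 5
r[2] = max(5+5, 12+0) = 12
r[3] = max(5+12, 12+5, 17+0) = 17
r[4] = max(5+17, 12+12, 17+5, 26+0) = 26
r[5] = max(5+26, 12+17, 17+12, 26+5, 25+0) = 31
r[6] = max(5+31, 12+26, 17+17, 26+12, 25+5, 26+0) = 38
r[7] = max(5+38, 12+31, 17+26, …, 26+5, 25+0) = 43
r[8] = max(5+43, 12+38, 17+31, …, 25+5, 25+0) = 52
r[9] = max(5+52, 12+43, 17+38, …, 25+5, 38+0) = 57
r[10] = max(5+57, 12+52, 17+43, …, 38+5, 38+0) = 64
Maximum revenue is $64.
Now minimize piece count subject to staying optimal: for each k, pieces[k] = 1 + min over i with p[i]+r[k−i]=r[k] of pieces[k−i].
pieces[7] = 2
pieces[8] = 2
pieces[9] = 3
pieces[10] = 3

3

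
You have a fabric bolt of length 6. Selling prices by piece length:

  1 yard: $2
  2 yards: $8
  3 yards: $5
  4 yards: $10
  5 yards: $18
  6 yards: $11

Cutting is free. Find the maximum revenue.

24

Let best[k] be the best obtainable value from length k. For each k, try every first piece i and keep the best of price[i] + best[k−i].
best[1] = 2
best[2] = max(2+2, 8+0) = 8
best[3] = max(2+8, 8+2, 5+0) = 10
best[4] = max(2+10, 8+8, 5+2, 10+0) = 16
best[5] = max(2+16, 8+10, 5+8, 10+2, 18+0) = 18
best[6] = max(2+18, 8+16, 5+10, 10+8, 18+2, 11+0) = 24
One optimal cutting: 2 + 2 + 2 → $8 + $8 + $8 = $24.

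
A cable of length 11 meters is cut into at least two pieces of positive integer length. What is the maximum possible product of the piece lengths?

54

Define prod[k] = max over 1≤i<k of i · max(k−i, prod[k−i]); the inner max lets the remainder stay uncut if that's better.
prod[2] = 1×max(1,0) = 1×1 = 1
prod[3] = 1×max(2,1) = 1×2 = 2
prod[4] = 2×max(2,1) = 2×2 = 4
prod[5] = 2×max(3,2) = 2×3 = 6
prod[6] = 3×max(3,2) = 3×3 = 9
prod[7] = 2×max(5,6) = 2×6 = 12
prod[8] = 2×max(6,9) = 2×9 = 18
prod[9] = 3×max(6,9) = 3×9 = 27
prod[10] = 2×max(8,18) = 2×18 = 36
prod[11] = 2×max(9,27) = 2×27 = 54
One optimal split: 3 + 3 + 3 + 2; product 3×3×3×2 = 54.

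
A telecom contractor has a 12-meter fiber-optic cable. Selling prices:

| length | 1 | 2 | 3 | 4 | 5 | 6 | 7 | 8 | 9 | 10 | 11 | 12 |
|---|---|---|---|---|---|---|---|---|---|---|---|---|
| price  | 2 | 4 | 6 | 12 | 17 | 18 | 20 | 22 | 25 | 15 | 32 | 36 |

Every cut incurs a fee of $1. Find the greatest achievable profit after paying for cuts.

Build r[k] bottom-up: r[k] = max over allowed piece i of (p[i] + r[k−i]) − 1 per cut.
r[1] = 2
r[2] = max(2+2-1, 4+0) = 4
r[3] = max(2+4-1, 4+2-1, 6+0) = 6
r[4] = max(2+6-1, 4+4-1, 6+2-1, 12+0) = 12
r[5] = max(2+12-1, 4+6-1, 6+4-1, 12+2-1, 17+0) = 17
r[6] = max(2+17-1, 4+12-1, 6+6-1, 12+4-1, 17+2-1, 18+0) = 18
r[7] = max(2+18-1, 4+17-1, 6+12-1, …, 18+2-1, 20+0) = 20
r[8] = max(2+20-1, 4+18-1, 6+17-1, …, 20+2-1, 22+0) = 23
r[9] = max(2+23-1, 4+20-1, 6+18-1, …, 22+2-1, 25+0) = 28
r[10] = max(2+28-1, 4+23-1, 6+20-1, …, 25+2-1, 15+0) = 33
r[11] = max(2+33-1, 4+28-1, 6+23-1, …, 15+2-1, 32+0) = 34
r[12] = max(2+34-1, 4+33-1, 6+28-1, …, 32+2-1, 36+0) = 36
One optimal plan: pieces 5 + 5 + 2 (2 cuts) → $38 − $2 = $36.

36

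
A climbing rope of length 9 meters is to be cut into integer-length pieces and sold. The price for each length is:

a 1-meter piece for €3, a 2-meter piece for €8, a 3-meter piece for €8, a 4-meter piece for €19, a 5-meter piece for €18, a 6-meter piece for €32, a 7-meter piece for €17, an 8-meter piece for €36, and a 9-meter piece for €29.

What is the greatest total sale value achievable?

43

Consider every possible first cut. R[k] is the best of p[i]+R[k−i] over all sellable i≤k.
R[1] = 3
R[2] = 8
R[3] = 11  (first piece 1, then R[2]=8)
R[4] = 19
R[5] = 22  (first piece 1, then R[4]=19)
R[6] = 32
R[7] = 35  (first piece 1, then R[6]=32)
R[8] = 40  (first piece 2, then R[6]=32)
R[9] = 43  (first piece 1, then R[8]=40)
One optimal cutting: 6 + 2 + 1 → €32 + €8 + €3 = €43.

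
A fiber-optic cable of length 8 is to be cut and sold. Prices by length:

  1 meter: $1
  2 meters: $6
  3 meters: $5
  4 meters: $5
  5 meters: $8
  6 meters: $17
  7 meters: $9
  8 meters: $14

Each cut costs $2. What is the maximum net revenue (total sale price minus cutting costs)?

Consider every possible first cut. v[k] is the best of p[i]+v[k−i] over all sellable i≤k, charging 2 whenever i<k.
v[1] = 1
v[2] = 6
v[3] = 5  (first piece 1, then v[2]=6)
v[4] = 10  (first piece 2, then v[2]=6)
v[5] = 9  (first piece 1, then v[4]=10)
v[6] = 17
v[7] = 16  (first piece 1, then v[6]=17)
v[8] = 21  (first piece 2, then v[6]=17)
One optimal plan: pieces 6 + 2 (1 cut) → $23 − $2 = $21.

21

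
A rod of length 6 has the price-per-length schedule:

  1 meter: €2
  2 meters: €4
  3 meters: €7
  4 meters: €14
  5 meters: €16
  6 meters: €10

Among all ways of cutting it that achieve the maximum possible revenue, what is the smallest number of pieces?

2

Consider every possible first cut. r[k] is the best of p[i]+r[k−i] over all sellable i≤k.
r[1] = 2
r[2] = 4  (first piece 1, then r[1]=2)
r[3] = 7
r[4] = 14
r[5] = 16  (first piece 1, then r[4]=14)
r[6] = 18  (first piece 1, then r[5]=16)
Maximum revenue is €18.
Now minimize piece count subject to staying optimal: for each k, pieces[k] = 1 + min over i with p[i]+r[k−i]=r[k] of pieces[k−i].
pieces[3] = 1
pieces[4] = 1
pieces[5] = 1
pieces[6] = 2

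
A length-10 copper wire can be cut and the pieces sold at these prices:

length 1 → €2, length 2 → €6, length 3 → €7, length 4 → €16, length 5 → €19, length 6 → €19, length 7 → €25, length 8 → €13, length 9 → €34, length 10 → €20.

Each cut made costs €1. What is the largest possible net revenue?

Let net[k] be the best obtainable value from length k. For each k, try every first piece i and keep the best of price[i] + net[k−i] minus the 1 cut fee when i<k.
net[1] = 2
net[2] = max(2+2-1, 6+0) = 6
net[3] = max(2+6-1, 6+2-1, 7+0) = 7
net[4] = max(2+7-1, 6+6-1, 7+2-1, 16+0) = 16
net[5] = max(2+16-1, 6+7-1, 7+6-1, 16+2-1, 19+0) = 19
net[6] = max(2+19-1, 6+16-1, 7+7-1, 16+6-1, 19+2-1, 19+0) = 21
net[7] = max(2+21-1, 6+19-1, 7+16-1, …, 19+2-1, 25+0) = 25
net[8] = max(2+25-1, 6+21-1, 7+19-1, …, 25+2-1, 13+0) = 31
net[9] = max(2+31-1, 6+25-1, 7+21-1, …, 13+2-1, 34+0) = 34
net[10] = max(2+34-1, 6+31-1, 7+25-1, …, 34+2-1, 20+0) = 37
One optimal plan: pieces 5 + 5 (1 cut) → €38 − €1 = €37.

37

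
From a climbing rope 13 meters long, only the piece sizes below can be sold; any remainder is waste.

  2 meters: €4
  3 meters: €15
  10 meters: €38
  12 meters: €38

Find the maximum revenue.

Build f[k] bottom-up: f[k] = max over allowed piece i of (p[i] + f[k−i]).
f[1] = 0
f[2] = 4
f[3] = max(4+0, 15+0) = 15
f[4] = max(4+4, 15+0) = 15
f[5] = max(4+15, 15+4) = 19
f[6] = max(4+15, 15+15) = 30
f[7] = max(4+19, 15+15) = 30
f[8] = max(4+30, 15+19) = 34
f[9] = max(4+30, 15+30) = 45
f[10] = max(4+34, 15+30, 38+0) = 45
f[11] = max(4+45, 15+34, 38+0) = 49
f[12] = max(4+45, 15+45, 38+4, 38+0) = 60
f[13] = max(4+49, 15+45, 38+15, 38+0) = 60
One optimal cutting: pieces 3 + 3 + 3 + 3 with 1 meter of scrap → €60.

60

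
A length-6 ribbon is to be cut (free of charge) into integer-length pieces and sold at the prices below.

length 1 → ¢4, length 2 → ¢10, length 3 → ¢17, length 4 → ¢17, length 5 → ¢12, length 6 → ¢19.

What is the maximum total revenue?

34

Let v[k] be the best obtainable value from length k. For each k, try every first piece i and keep the best of price[i] + v[k−i].
v[1] = 4
v[2] = max(4+4, 10+0) = 10
v[3] = max(4+10, 10+4, 17+0) = 17
v[4] = max(4+17, 10+10, 17+4, 17+0) = 21
v[5] = max(4+21, 10+17, 17+10, 17+4, 12+0) = 27
v[6] = max(4+27, 10+21, 17+17, 17+10, 12+4, 19+0) = 34
One optimal cutting: 3 + 3 → ¢17 + ¢17 = ¢34.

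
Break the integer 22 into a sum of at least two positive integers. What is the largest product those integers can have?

2916

Fill m[k] for k=2..22: at each k try every first piece i and multiply by the better of (k−i) uncut or m[k−i].
m[2] = 1·max(1,0) = 1·1 = 1
m[3] = max(1·2, 2·1) = 2
m[4] = max(1·3, 2·2, 3·1) = 4
m[5] = max(1·4, 2·3, 3·2, 4·1) = 6
m[6] = max(1·6, 2·4, 3·3, 4·2, 5·1) = 9
m[7] = max(1·9, 2·6, 3·4, 4·3, 5·2, 6·1) = 12
m[8] = max(1·12, 2·9, 3·6, …, 6·2, 7·1) = 18
m[9] = max(1·18, 2·12, 3·9, …, 7·2, 8·1) = 27
m[10] = max(1·27, 2·18, 3·12, …, 8·2, 9·1) = 36
m[11] = max(1·36, 2·27, 3·18, …, 9·2, 10·1) = 54
m[12] = max(1·54, 2·36, 3·27, …, 10·2, 11·1) = 81
m[13] = max(1·81, 2·54, 3·36, …, 11·2, 12·1) = 108
m[14] = max(1·108, 2·81, 3·54, …, 12·2, 13·1) = 162
m[15] = max(1·162, 2·108, 3·81, …, 13·2, 14·1) = 243
m[16] = max(1·243, 2·162, 3·108, …, 14·2, 15·1) = 324
m[17] = max(1·324, 2·243, 3·162, …, 15·2, 16·1) = 486
m[18] = max(1·486, 2·324, 3·243, …, 16·2, 17·1) = 729
m[19] = max(1·729, 2·486, 3·324, …, 17·2, 18·1) = 972
m[20] = max(1·972, 2·729, 3·486, …, 18·2, 19·1) = 1458
m[21] = max(1·1458, 2·972, 3·729, …, 19·2, 20·1) = 2187
m[22] = max(1·2187, 2·1458, 3·972, …, 20·2, 21·1) = 2916
One optimal split: 3 + 3 + 3 + 3 + 3 + 3 + 2 + 2; product 3·3·3·3·3·3·2·2 = 2916.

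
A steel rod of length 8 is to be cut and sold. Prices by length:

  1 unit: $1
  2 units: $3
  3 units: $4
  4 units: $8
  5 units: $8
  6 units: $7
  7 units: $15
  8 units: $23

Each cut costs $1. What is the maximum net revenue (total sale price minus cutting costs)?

Build r[k] bottom-up: r[k] = max over allowed piece i of (p[i] + r[k−i]) − 1 per cut.
r[1] = 1
r[2] = max(1+1-1, 3+0) = 3
r[3] = max(1+3-1, 3+1-1, 4+0) = 4
r[4] = max(1+4-1, 3+3-1, 4+1-1, 8+0) = 8
r[5] = max(1+8-1, 3+4-1, 4+3-1, 8+1-1, 8+0) = 8
r[6] = max(1+8-1, 3+8-1, 4+4-1, 8+3-1, 8+1-1, 7+0) = 10
r[7] = max(1+10-1, 3+8-1, 4+8-1, …, 7+1-1, 15+0) = 15
r[8] = max(1+15-1, 3+10-1, 4+8-1, …, 15+1-1, 23+0) = 23
Best is to make no cuts and sell whole for $23.

23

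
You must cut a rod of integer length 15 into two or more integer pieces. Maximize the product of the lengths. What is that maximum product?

243

Define m[k] = max over 1≤i<k of i · max(k−i, m[k−i]); the inner max lets the remainder stay uncut if that's better.
Small cases: m[2]=1, m[3]=2, m[4]=4, m[5]=6, m[6]=9, m[7]=12, m[8]=18, m[9]=27, m[10]=36.
m[11] = 2·max(9,27) = 2·27 = 54
m[12] = 3·max(9,27) = 3·27 = 81
m[13] = 2·max(11,54) = 2·54 = 108
m[14] = 2·max(12,81) = 2·81 = 162
m[15] = 3·max(12,81) = 3·81 = 243
One optimal split: 3 + 3 + 3 + 3 + 3; product 3·3·3·3·3 = 243.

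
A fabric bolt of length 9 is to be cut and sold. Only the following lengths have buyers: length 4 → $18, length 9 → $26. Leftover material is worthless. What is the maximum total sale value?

36

Build r[k] bottom-up: r[k] = max over allowed piece i of (p[i] + r[k−i]).
r[1] = 0
r[2] = 0
r[3] = 0
r[4] = 18
r[5] = 18
r[6] = 18
r[7] = 18
r[8] = 36  (first piece 4, then r[4]=18)
r[9] = 36
One optimal cutting: pieces 4 + 4 with 1 yard of scrap → $36.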